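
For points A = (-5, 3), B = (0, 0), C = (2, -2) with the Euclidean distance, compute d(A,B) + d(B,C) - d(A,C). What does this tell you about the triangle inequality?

d(A,B) = √(5² + 3²) = √34 ≈ 5.831, d(B,C) = √(2² + 2²) = √8 ≈ 2.8284, d(A,C) = √(7² + 5²) = √74 ≈ 8.6023.
d(A,B) + d(B,C) - d(A,C) = 5.831 + 2.8284 - 8.6023 = 8.6594 - 8.6023 = 0.0571 (to 4 decimal places). This is ≥ 0, so the triangle inequality holds for these points.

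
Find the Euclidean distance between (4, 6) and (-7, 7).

√(Σ(x_i - y_i)²) = √((4 - (-7))² + (6 - 7)²)
= √(11² + (-1)²) = √(121 + 1) = √122 ≈ 11.0454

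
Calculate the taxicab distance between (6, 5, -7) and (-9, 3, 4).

Σ|x_i - y_i| = |6 - (-9)| + |5 - 3| + |-7 - 4| = 15 + 2 + 11 = 28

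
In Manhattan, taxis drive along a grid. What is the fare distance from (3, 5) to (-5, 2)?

Σ|x_i - y_i| = |3 - (-5)| + |5 - 2| = 8 + 3 = 11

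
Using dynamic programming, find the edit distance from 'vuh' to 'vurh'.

Let D[i][j] be the edit distance between the first i characters of 'vuh' and the first j characters of 'vurh', with D[i][0] = i, D[0][j] = j, and D[i][j] = D[i-1][j-1] if the characters match, else 1 + min(D[i-1][j], D[i][j-1], D[i-1][j-1]). Filling the table (rows: prefixes of 'vuh', columns: prefixes of 'vurh'):
     ε  v  u  r  h
  ε  0  1  2  3  4
  v  1  0  1  2  3
  u  2  1  0  1  2
  h  3  2  1  1  1
The bottom-right entry gives D[3][4] = 1, so no sequence of fewer than 1 edit works. Backtracking through the table gives one optimal edit sequence (1 edit):
  vuh → vurh (ins r @3)
Edit distance = 1.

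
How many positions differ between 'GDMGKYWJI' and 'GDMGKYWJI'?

Differing positions: none. Hamming distance = 0.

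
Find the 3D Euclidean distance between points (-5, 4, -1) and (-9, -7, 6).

√(Σ(x_i - y_i)²) = √((-5 - (-9))² + (4 - (-7))² + (-1 - 6)²)
= √(4² + 11² + (-7)²) = √(16 + 121 + 49) = √186 ≈ 13.6382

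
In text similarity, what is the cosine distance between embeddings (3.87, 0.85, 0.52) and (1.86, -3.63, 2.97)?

With u = (3.87, 0.85, 0.52), v = (1.86, -3.63, 2.97):
u·v = 3.87·1.86 + 0.85·(-3.63) + 0.52·2.97 = 7.1982 + (-3.0855) + 1.5444 = 5.6571.
|u| = √(3.87² + 0.85² + 0.52²) = √(14.9769 + 0.7225 + 0.2704) = √15.9698, |v| = √(1.86² + (-3.63)² + 2.97²) = √(3.4596 + 13.1769 + 8.8209) = √25.4574.
cos θ = (u·v)/(|u||v|) = 5.6571/(√15.9698·√25.4574) ≈ 0.2806
Cosine distance = 1 - cos θ ≈ 1 - 0.2806 = 0.7194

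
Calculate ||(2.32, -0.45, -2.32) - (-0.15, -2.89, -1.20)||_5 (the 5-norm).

(Σ|x_i - y_i|^5)^(1/5) = (|2.32 - (-0.15)|^5 + |-0.45 - (-2.89)|^5 + |-2.32 - (-1.2)|^5)^(1/5)
= (2.47^5 + 2.44^5 + 1.12^5)^(1/5) ≈ (91.9358 + 86.4867 + 1.7623)^(1/5) = (180.1848)^(1/5) ≈ 2.8258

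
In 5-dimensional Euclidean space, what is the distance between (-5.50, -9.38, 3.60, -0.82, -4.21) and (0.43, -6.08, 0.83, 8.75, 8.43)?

√(Σ(x_i - y_i)²) = √((-5.5 - 0.43)² + (-9.38 - (-6.08))² + (3.6 - 0.83)² + (-0.82 - 8.75)² + (-4.21 - 8.43)²)
= √((-5.93)² + (-3.3)² + 2.77² + (-9.57)² + (-12.64)²) = √(35.1649 + 10.89 + 7.6729 + 91.5849 + 159.7696) = √305.0823 ≈ 17.4666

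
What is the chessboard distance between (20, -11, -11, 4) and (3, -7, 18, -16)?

max(|x_i - y_i|) = max(|20 - 3|, |-11 - (-7)|, |-11 - 18|, |4 - (-16)|) = max(17, 4, 29, 20) = 29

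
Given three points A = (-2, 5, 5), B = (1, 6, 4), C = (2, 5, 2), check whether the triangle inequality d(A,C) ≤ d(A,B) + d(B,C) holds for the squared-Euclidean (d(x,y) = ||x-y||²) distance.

d(A,B) = 3² + 1² + 1² = 11, d(B,C) = 1² + 1² + 2² = 6, d(A,C) = 4² + 0² + 3² = 25.
d(A,C) = 25 > 11 + 6 = 17. Triangle inequality is VIOLATED. (Squared-Euclidean is not a metric — this is a counterexample.)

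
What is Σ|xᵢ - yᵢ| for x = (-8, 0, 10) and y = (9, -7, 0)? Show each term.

Σ|x_i - y_i| = |-8 - 9| + |0 - (-7)| + |10 - 0| = 17 + 7 + 10 = 34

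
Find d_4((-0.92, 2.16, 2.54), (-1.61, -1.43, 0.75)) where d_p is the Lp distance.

(Σ|x_i - y_i|^4)^(1/4) = (|-0.92 - (-1.61)|^4 + |2.16 - (-1.43)|^4 + |2.54 - 0.75|^4)^(1/4)
= (0.69^4 + 3.59^4 + 1.79^4)^(1/4) ≈ (0.2267 + 166.1031 + 10.2663)^(1/4) = (176.5961)^(1/4) ≈ 3.6454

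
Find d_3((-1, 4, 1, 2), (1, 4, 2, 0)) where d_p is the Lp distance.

(Σ|x_i - y_i|^3)^(1/3) = (|-1 - 1|^3 + |4 - 4|^3 + |1 - 2|^3 + |2 - 0|^3)^(1/3)
= (2^3 + 0^3 + 1^3 + 2^3)^(1/3) = (8 + 0 + 1 + 8)^(1/3) = (17)^(1/3) ≈ 2.5713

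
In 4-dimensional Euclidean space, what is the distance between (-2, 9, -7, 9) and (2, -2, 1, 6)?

√(Σ(x_i - y_i)²) = √((-2 - 2)² + (9 - (-2))² + (-7 - 1)² + (9 - 6)²)
= √((-4)² + 11² + (-8)² + 3²) = √(16 + 121 + 64 + 9) = √210 ≈ 14.4914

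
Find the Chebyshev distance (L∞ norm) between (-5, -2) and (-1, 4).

max(|x_i - y_i|) = max(|-5 - (-1)|, |-2 - 4|) = max(4, 6) = 6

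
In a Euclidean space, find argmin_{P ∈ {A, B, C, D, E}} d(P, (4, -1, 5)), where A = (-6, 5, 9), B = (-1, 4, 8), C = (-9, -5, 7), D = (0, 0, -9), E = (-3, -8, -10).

Distances: d(A) ≈ 12.3288, d(B) ≈ 7.6811, d(C) ≈ 13.7477, d(D) ≈ 14.5945, d(E) ≈ 17.9722. Nearest: B = (-1, 4, 8) with distance 7.6811.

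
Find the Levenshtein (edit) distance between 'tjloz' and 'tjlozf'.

Let D[i][j] be the edit distance between the first i characters of 'tjloz' and the first j characters of 'tjlozf', with D[i][0] = i, D[0][j] = j, and D[i][j] = D[i-1][j-1] if the characters match, else 1 + min(D[i-1][j], D[i][j-1], D[i-1][j-1]). Filling the table (rows: prefixes of 'tjloz', columns: prefixes of 'tjlozf'):
     ε  t  j  l  o  z  f
  ε  0  1  2  3  4  5  6
  t  1  0  1  2  3  4  5
  j  2  1  0  1  2  3  4
  l  3  2  1  0  1  2  3
  o  4  3  2  1  0  1  2
  z  5  4  3  2  1  0  1
The bottom-right entry gives D[5][6] = 1, so no sequence of fewer than 1 edit works. Backtracking through the table gives one optimal edit sequence (1 edit):
  tjloz → tjlozf (ins f @6)
Edit distance = 1.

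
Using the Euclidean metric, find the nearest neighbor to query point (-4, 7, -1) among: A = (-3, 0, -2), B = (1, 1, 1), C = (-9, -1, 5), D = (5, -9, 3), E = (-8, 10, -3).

Distances: d(A) ≈ 7.1414, d(B) ≈ 8.0623, d(C) ≈ 11.1803, d(D) ≈ 18.7883, d(E) ≈ 5.3852. Nearest: E = (-8, 10, -3) with distance 5.3852.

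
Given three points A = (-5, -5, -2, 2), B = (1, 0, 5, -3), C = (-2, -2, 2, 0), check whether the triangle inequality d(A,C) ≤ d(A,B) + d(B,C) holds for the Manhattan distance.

d(A,B) = 6 + 5 + 7 + 5 = 23, d(B,C) = 3 + 2 + 3 + 3 = 11, d(A,C) = 3 + 3 + 4 + 2 = 12.
d(A,C) = 12 ≤ 23 + 11 = 34. Triangle inequality is satisfied.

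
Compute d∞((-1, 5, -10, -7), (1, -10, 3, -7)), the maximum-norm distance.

max(|x_i - y_i|) = max(|-1 - 1|, |5 - (-10)|, |-10 - 3|, |-7 - (-7)|) = max(2, 15, 13, 0) = 15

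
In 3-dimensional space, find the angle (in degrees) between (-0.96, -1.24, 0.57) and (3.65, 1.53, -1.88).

With u = (-0.96, -1.24, 0.57), v = (3.65, 1.53, -1.88):
u·v = (-0.96)·3.65 + (-1.24)·1.53 + 0.57·(-1.88) = (-3.504) + (-1.8972) + (-1.0716) = -6.4728.
|u| = √((-0.96)² + (-1.24)² + 0.57²) = √(0.9216 + 1.5376 + 0.3249) = √2.7841, |v| = √(3.65² + 1.53² + (-1.88)²) = √(13.3225 + 2.3409 + 3.5344) = √19.1978.
cos θ = (u·v)/(|u||v|) = -6.4728/(√2.7841·√19.1978) ≈ -0.885368
θ = arccos(-0.885368) ≈ 152.3°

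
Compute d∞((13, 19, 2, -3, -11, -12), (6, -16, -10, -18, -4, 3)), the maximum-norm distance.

max(|x_i - y_i|) = max(|13 - 6|, |19 - (-16)|, |2 - (-10)|, |-3 - (-18)|, |-11 - (-4)|, |-12 - 3|) = max(7, 35, 12, 15, 7, 15) = 35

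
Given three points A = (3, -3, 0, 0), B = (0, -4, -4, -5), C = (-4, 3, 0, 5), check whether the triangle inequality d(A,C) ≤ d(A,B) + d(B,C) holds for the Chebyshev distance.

d(A,B) = max(3, 1, 4, 5) = 5, d(B,C) = max(4, 7, 4, 10) = 10, d(A,C) = max(7, 6, 0, 5) = 7.
d(A,C) = 7 ≤ 5 + 10 = 15. Triangle inequality is satisfied.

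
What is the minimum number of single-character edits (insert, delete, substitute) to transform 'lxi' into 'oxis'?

Let D[i][j] be the edit distance between the first i characters of 'lxi' and the first j characters of 'oxis', with D[i][0] = i, D[0][j] = j, and D[i][j] = D[i-1][j-1] if the characters match, else 1 + min(D[i-1][j], D[i][j-1], D[i-1][j-1]). Filling the table (rows: prefixes of 'lxi', columns: prefixes of 'oxis'):
     ε  o  x  i  s
  ε  0  1  2  3  4
  l  1  1  2  3  4
  x  2  2  1  2  3
  i  3  3  2  1  2
The bottom-right entry gives D[3][4] = 2, so no sequence of fewer than 2 edits works. Backtracking through the table gives one optimal edit sequence (2 edits):
  lxi → oxi (sub l→o @1)
  oxi → oxis (ins s @4)
Edit distance = 2.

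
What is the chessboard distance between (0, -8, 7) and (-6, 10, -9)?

max(|x_i - y_i|) = max(|0 - (-6)|, |-8 - 10|, |7 - (-9)|) = max(6, 18, 16) = 18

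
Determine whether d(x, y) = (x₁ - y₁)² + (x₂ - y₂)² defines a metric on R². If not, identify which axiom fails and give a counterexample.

No. The squared Euclidean distance fails the triangle inequality. Counterexample: x = (0, 0), y = (5, 1), z = (10, 2). d(x,z) = 10² + 2² = 104, but d(x,y) + d(y,z) = (5² + 1²) + (5² + 1²) = 26 + 26 = 52. Since 104 > 52, the triangle inequality is violated. (Note: √d, the ordinary Euclidean distance, IS a metric.)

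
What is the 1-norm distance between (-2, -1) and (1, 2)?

Σ|x_i - y_i| = |-2 - 1| + |-1 - 2| = 3 + 3 = 6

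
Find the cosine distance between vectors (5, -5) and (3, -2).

With u = (5, -5), v = (3, -2):
u·v = 5·3 + (-5)·(-2) = 15 + 10 = 25.
|u| = √(5² + (-5)²) = √50, |v| = √(3² + (-2)²) = √13, so |u||v| = √(50·13) = √650.
cos θ = (u·v)/(|u||v|) = 25/√650 ≈ 0.9806
Cosine distance = 1 - cos θ ≈ 1 - 0.9806 = 0.0194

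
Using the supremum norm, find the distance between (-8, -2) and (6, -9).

max(|x_i - y_i|) = max(|-8 - 6|, |-2 - (-9)|) = max(14, 7) = 14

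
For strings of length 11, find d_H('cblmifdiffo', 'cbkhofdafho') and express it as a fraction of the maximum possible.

Differing positions: 3, 4, 5, 8, 10. Hamming distance = 5. The maximum possible Hamming distance for length-11 strings is 11, so d_H/11 = 5/11 ≈ 0.4545.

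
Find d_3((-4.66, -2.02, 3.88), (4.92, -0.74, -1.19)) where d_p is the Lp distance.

(Σ|x_i - y_i|^3)^(1/3) = (|-4.66 - 4.92|^3 + |-2.02 - (-0.74)|^3 + |3.88 - (-1.19)|^3)^(1/3)
= (9.58^3 + 1.28^3 + 5.07^3)^(1/3) ≈ (879.2179 + 2.0972 + 130.3238)^(1/3) = (1011.6389)^(1/3) ≈ 10.0386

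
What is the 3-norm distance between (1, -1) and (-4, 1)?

(Σ|x_i - y_i|^3)^(1/3) = (|1 - (-4)|^3 + |-1 - 1|^3)^(1/3)
= (5^3 + 2^3)^(1/3) = (125 + 8)^(1/3) = (133)^(1/3) ≈ 5.1045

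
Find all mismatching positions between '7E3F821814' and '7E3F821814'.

Differing positions: none. Hamming distance = 0.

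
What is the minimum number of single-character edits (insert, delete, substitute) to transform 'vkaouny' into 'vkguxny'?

Let D[i][j] be the edit distance between the first i characters of 'vkaouny' and the first j characters of 'vkguxny', with D[i][0] = i, D[0][j] = j, and D[i][j] = D[i-1][j-1] if the characters match, else 1 + min(D[i-1][j], D[i][j-1], D[i-1][j-1]). Filling the table (rows: prefixes of 'vkaouny', columns: prefixes of 'vkguxny'):
     ε  v  k  g  u  x  n  y
  ε  0  1  2  3  4  5  6  7
  v  1  0  1  2  3  4  5  6
  k  2  1  0  1  2  3  4  5
  a  3  2  1  1  2  3  4  5
  o  4  3  2  2  2  3  4  5
  u  5  4  3  3  2  3  4  5
  n  6  5  4  4  3  3  3  4
  y  7  6  5  5  4  4  4  3
The bottom-right entry gives D[7][7] = 3, so no sequence of fewer than 3 edits works. Backtracking through the table gives one optimal edit sequence (3 edits):
  vkaouny → vkgouny (sub a→g @3)
  vkgouny → vkguuny (sub o→u @4)
  vkguuny → vkguxny (sub u→x @5)
Edit distance = 3.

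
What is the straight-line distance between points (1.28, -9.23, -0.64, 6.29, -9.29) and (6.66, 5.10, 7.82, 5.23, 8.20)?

√(Σ(x_i - y_i)²) = √((1.28 - 6.66)² + (-9.23 - 5.1)² + (-0.64 - 7.82)² + (6.29 - 5.23)² + (-9.29 - 8.2)²)
= √((-5.38)² + (-14.33)² + (-8.46)² + 1.06² + (-17.49)²) = √(28.9444 + 205.3489 + 71.5716 + 1.1236 + 305.9001) = √612.8886 ≈ 24.7566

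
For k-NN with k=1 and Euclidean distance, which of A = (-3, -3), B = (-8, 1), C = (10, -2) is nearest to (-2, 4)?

Distances: d(A) ≈ 7.0711, d(B) ≈ 6.7082, d(C) ≈ 13.4164. Nearest: B = (-8, 1) with distance 6.7082.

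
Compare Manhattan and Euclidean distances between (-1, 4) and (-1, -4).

L1 = |-1 - (-1)| + |4 - (-4)| = 0 + 8 = 8
L2 = √(0² + 8²) = √64 = 8
L1 ≥ L2 always (equality iff movement is along one axis); L1 = L2 here (movement is along a single axis).
Ratio L1/L2 = 8/8 = 1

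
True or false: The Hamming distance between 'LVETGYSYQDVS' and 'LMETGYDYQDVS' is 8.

Differing positions: 2, 7. Hamming distance = 2, so the claim that d_H = 8 is false.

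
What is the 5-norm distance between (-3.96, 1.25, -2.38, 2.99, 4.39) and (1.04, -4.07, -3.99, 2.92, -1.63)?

(Σ|x_i - y_i|^5)^(1/5) = (|-3.96 - 1.04|^5 + |1.25 - (-4.07)|^5 + |-2.38 - (-3.99)|^5 + |2.99 - 2.92|^5 + |4.39 - (-1.63)|^5)^(1/5)
= (5^5 + 5.32^5 + 1.61^5 + 0.07^5 + 6.02^5)^(1/5) ≈ (3125 + 4261.4575 + 10.8176 + 0 + 7906.4669)^(1/5) = (15303.742)^(1/5) ≈ 6.87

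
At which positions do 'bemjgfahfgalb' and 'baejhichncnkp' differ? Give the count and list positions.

Differing positions: 2, 3, 5, 6, 7, 9, 10, 11, 12, 13. Hamming distance = 10.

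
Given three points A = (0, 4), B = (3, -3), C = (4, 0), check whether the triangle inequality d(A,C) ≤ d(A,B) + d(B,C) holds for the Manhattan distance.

d(A,B) = 3 + 7 = 10, d(B,C) = 1 + 3 = 4, d(A,C) = 4 + 4 = 8.
d(A,C) = 8 ≤ 10 + 4 = 14. Triangle inequality is satisfied.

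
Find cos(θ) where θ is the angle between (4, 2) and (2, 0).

With u = (4, 2), v = (2, 0):
u·v = 4·2 + 2·0 = 8 + 0 = 8.
|u| = √(4² + 2²) = √20, |v| = √(2² + 0²) = √4, so |u||v| = √(20·4) = √80.
cos θ = (u·v)/(|u||v|) = 8/√80 ≈ 0.8944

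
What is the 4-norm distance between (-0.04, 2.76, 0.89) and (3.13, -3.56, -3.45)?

(Σ|x_i - y_i|^4)^(1/4) = (|-0.04 - 3.13|^4 + |2.76 - (-3.56)|^4 + |0.89 - (-3.45)|^4)^(1/4)
= (3.17^4 + 6.32^4 + 4.34^4)^(1/4) ≈ (100.9804 + 1595.3953 + 354.7798)^(1/4) = (2051.1555)^(1/4) ≈ 6.7298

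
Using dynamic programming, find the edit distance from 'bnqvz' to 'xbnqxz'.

Let D[i][j] be the edit distance between the first i characters of 'bnqvz' and the first j characters of 'xbnqxz', with D[i][0] = i, D[0][j] = j, and D[i][j] = D[i-1][j-1] if the characters match, else 1 + min(D[i-1][j], D[i][j-1], D[i-1][j-1]). Filling the table (rows: prefixes of 'bnqvz', columns: prefixes of 'xbnqxz'):
     ε  x  b  n  q  x  z
  ε  0  1  2  3  4  5  6
  b  1  1  1  2  3  4  5
  n  2  2  2  1  2  3  4
  q  3  3  3  2  1  2  3
  v  4  4  4  3  2  2  3
  z  5  5  5  4  3  3  2
The bottom-right entry gives D[5][6] = 2, so no sequence of fewer than 2 edits works. Backtracking through the table gives one optimal edit sequence (2 edits):
  bnqvz → xbnqvz (ins x @1)
  xbnqvz → xbnqxz (sub v→x @5)
Edit distance = 2.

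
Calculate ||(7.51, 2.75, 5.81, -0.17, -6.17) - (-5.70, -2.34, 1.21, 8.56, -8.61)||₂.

√(Σ(x_i - y_i)²) = √((7.51 - (-5.7))² + (2.75 - (-2.34))² + (5.81 - 1.21)² + (-0.17 - 8.56)² + (-6.17 - (-8.61))²)
= √(13.21² + 5.09² + 4.6² + (-8.73)² + 2.44²) = √(174.5041 + 25.9081 + 21.16 + 76.2129 + 5.9536) = √303.7387 ≈ 17.4281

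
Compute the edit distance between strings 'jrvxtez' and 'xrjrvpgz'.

Let D[i][j] be the edit distance between the first i characters of 'jrvxtez' and the first j characters of 'xrjrvpgz', with D[i][0] = i, D[0][j] = j, and D[i][j] = D[i-1][j-1] if the characters match, else 1 + min(D[i-1][j], D[i][j-1], D[i-1][j-1]). Filling the table (rows: prefixes of 'jrvxtez', columns: prefixes of 'xrjrvpgz'):
     ε  x  r  j  r  v  p  g  z
  ε  0  1  2  3  4  5  6  7  8
  j  1  1  2  2  3  4  5  6  7
  r  2  2  1  2  2  3  4  5  6
  v  3  3  2  2  3  2  3  4  5
  x  4  3  3  3  3  3  3  4  5
  t  5  4  4  4  4  4  4  4  5
  e  6  5  5  5  5  5  5  5  5
  z  7  6  6  6  6  6  6  6  5
The bottom-right entry gives D[7][8] = 5, so no sequence of fewer than 5 edits works. Backtracking through the table gives one optimal edit sequence (5 edits):
  jrvxtez → xjrvxtez (ins x @1)
  xjrvxtez → xrjrvxtez (ins r @2)
  xrjrvxtez → xrjrvtez (del x @6)
  xrjrvtez → xrjrvpez (sub t→p @6)
  xrjrvpez → xrjrvpgz (sub e→g @7)
Edit distance = 5.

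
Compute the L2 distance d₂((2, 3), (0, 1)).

√(Σ(x_i - y_i)²) = √((2 - 0)² + (3 - 1)²)
= √(2² + 2²) = √(4 + 4) = √8 ≈ 2.8284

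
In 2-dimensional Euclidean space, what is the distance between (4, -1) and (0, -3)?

√(Σ(x_i - y_i)²) = √((4 - 0)² + (-1 - (-3))²)
= √(4² + 2²) = √(16 + 4) = √20 ≈ 4.4721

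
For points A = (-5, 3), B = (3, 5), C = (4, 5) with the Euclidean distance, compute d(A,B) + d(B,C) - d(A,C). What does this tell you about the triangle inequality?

d(A,B) = √(8² + 2²) = √68 ≈ 8.2462, d(B,C) = √(1² + 0²) = √1 = 1, d(A,C) = √(9² + 2²) = √85 ≈ 9.2195.
d(A,B) + d(B,C) - d(A,C) = 8.2462 + 1 - 9.2195 = 9.2462 - 9.2195 = 0.0267 (to 4 decimal places). This is ≥ 0, so the triangle inequality holds for these points.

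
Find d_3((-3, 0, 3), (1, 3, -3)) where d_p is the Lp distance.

(Σ|x_i - y_i|^3)^(1/3) = (|-3 - 1|^3 + |0 - 3|^3 + |3 - (-3)|^3)^(1/3)
= (4^3 + 3^3 + 6^3)^(1/3) = (64 + 27 + 216)^(1/3) = (307)^(1/3) ≈ 6.746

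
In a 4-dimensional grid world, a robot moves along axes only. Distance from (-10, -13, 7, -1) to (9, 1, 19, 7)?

Σ|x_i - y_i| = |-10 - 9| + |-13 - 1| + |7 - 19| + |-1 - 7| = 19 + 14 + 12 + 8 = 53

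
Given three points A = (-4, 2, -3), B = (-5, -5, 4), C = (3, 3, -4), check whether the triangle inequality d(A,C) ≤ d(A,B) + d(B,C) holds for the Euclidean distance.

d(A,B) = √(1² + 7² + 7²) = √99 ≈ 9.9499, d(B,C) = √(8² + 8² + 8²) = √192 ≈ 13.8564, d(A,C) = √(7² + 1² + 1²) = √51 ≈ 7.1414.
d(A,C) ≈ 7.1414 ≤ 9.9499 + 13.8564 = 23.8063. Triangle inequality is satisfied.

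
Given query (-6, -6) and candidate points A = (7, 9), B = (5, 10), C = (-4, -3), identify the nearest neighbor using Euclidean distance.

Distances: d(A) ≈ 19.8494, d(B) ≈ 19.4165, d(C) ≈ 3.6056. Nearest: C = (-4, -3) with distance 3.6056.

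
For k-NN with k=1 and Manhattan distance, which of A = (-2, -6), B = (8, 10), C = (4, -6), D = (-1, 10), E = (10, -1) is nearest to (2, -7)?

Distances: d(A) = 5, d(B) = 23, d(C) = 3, d(D) = 20, d(E) = 14. Nearest: C = (4, -6) with distance 3.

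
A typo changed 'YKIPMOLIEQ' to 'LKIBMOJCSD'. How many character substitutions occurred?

Differing positions: 1, 4, 7, 8, 9, 10. Hamming distance = 6.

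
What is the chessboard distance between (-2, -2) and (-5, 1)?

max(|x_i - y_i|) = max(|-2 - (-5)|, |-2 - 1|) = max(3, 3) = 3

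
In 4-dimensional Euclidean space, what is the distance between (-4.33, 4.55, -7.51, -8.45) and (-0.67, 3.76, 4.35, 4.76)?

√(Σ(x_i - y_i)²) = √((-4.33 - (-0.67))² + (4.55 - 3.76)² + (-7.51 - 4.35)² + (-8.45 - 4.76)²)
= √((-3.66)² + 0.79² + (-11.86)² + (-13.21)²) = √(13.3956 + 0.6241 + 140.6596 + 174.5041) = √329.1834 ≈ 18.1434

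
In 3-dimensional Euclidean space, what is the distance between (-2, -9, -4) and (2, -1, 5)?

√(Σ(x_i - y_i)²) = √((-2 - 2)² + (-9 - (-1))² + (-4 - 5)²)
= √((-4)² + (-8)² + (-9)²) = √(16 + 64 + 81) = √161 ≈ 12.6886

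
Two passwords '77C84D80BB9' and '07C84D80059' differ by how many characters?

Differing positions: 1, 9, 10. Hamming distance = 3.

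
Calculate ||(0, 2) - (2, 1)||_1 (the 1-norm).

Σ|x_i - y_i| = |0 - 2| + |2 - 1| = 2 + 1 = 3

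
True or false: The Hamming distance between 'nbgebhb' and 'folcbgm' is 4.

Differing positions: 1, 2, 3, 4, 6, 7. Hamming distance = 6, so the claim that d_H = 4 is false.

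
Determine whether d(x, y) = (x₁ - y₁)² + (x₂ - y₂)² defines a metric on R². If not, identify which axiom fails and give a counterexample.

No. The squared Euclidean distance fails the triangle inequality. Counterexample: x = (0, 0), y = (3, 3), z = (6, 6). d(x,z) = 6² + 6² = 72, but d(x,y) + d(y,z) = (3² + 3²) + (3² + 3²) = 18 + 18 = 36. Since 72 > 36, the triangle inequality is violated. (Note: √d, the ordinary Euclidean distance, IS a metric.)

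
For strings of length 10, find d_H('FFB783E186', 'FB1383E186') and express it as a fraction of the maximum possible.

Differing positions: 2, 3, 4. Hamming distance = 3. The maximum possible Hamming distance for length-10 strings is 10, so d_H/10 = 3/10 = 0.3.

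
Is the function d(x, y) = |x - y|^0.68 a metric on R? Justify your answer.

Yes. With 0 < p = 0.68 ≤ 1, d(x,y) = |x-y|^0.68 is a metric on R. Non-negativity and symmetry are immediate; |x-y|^0.68 = 0 ⟺ |x-y| = 0 ⟺ x = y. For the triangle inequality, the function t ↦ t^0.68 is subadditive on [0,∞) when p ≤ 1, so |x-z|^0.68 ≤ (|x-y| + |y-z|)^0.68 ≤ |x-y|^0.68 + |y-z|^0.68.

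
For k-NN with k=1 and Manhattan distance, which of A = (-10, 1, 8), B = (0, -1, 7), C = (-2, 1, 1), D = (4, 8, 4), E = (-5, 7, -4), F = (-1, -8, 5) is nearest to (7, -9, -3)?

Distances: d(A) = 38, d(B) = 25, d(C) = 23, d(D) = 27, d(E) = 29, d(F) = 17. Nearest: F = (-1, -8, 5) with distance 17.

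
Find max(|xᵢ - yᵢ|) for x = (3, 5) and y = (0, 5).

max(|x_i - y_i|) = max(|3 - 0|, |5 - 5|) = max(3, 0) = 3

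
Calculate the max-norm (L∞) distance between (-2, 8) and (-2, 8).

max(|x_i - y_i|) = max(|-2 - (-2)|, |8 - 8|) = max(0, 0) = 0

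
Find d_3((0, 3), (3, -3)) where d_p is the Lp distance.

(Σ|x_i - y_i|^3)^(1/3) = (|0 - 3|^3 + |3 - (-3)|^3)^(1/3)
= (3^3 + 6^3)^(1/3) = (27 + 216)^(1/3) = (243)^(1/3) ≈ 6.2403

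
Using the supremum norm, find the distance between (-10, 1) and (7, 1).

max(|x_i - y_i|) = max(|-10 - 7|, |1 - 1|) = max(17, 0) = 17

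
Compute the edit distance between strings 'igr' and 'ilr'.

Let D[i][j] be the edit distance between the first i characters of 'igr' and the first j characters of 'ilr', with D[i][0] = i, D[0][j] = j, and D[i][j] = D[i-1][j-1] if the characters match, else 1 + min(D[i-1][j], D[i][j-1], D[i-1][j-1]). Filling the table (rows: prefixes of 'igr', columns: prefixes of 'ilr'):
     ε  i  l  r
  ε  0  1  2  3
  i  1  0  1  2
  g  2  1  1  2
  r  3  2  2  1
The bottom-right entry gives D[3][3] = 1, so no sequence of fewer than 1 edit works. Backtracking through the table gives one optimal edit sequence (1 edit):
  igr → ilr (sub g→l @2)
Edit distance = 1.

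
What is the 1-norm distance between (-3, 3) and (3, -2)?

Σ|x_i - y_i| = |-3 - 3| + |3 - (-2)| = 6 + 5 = 11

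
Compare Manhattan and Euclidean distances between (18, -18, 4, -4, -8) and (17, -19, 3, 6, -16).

L1 = |18 - 17| + |-18 - (-19)| + |4 - 3| + |-4 - 6| + |-8 - (-16)| = 1 + 1 + 1 + 10 + 8 = 21
L2 = √(1² + 1² + 1² + 10² + 8²) = √167 ≈ 12.9228
L1 ≥ L2 always (equality iff movement is along one axis); L1 > L2 here.
Ratio L1/L2 = 21/√167 ≈ 1.625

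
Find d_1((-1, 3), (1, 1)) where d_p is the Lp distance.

Σ|x_i - y_i| = |-1 - 1| + |3 - 1| = 2 + 2 = 4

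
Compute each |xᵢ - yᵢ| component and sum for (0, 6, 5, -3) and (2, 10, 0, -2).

Σ|x_i - y_i| = |0 - 2| + |6 - 10| + |5 - 0| + |-3 - (-2)| = 2 + 4 + 5 + 1 = 12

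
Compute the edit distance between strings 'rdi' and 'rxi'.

Let D[i][j] be the edit distance between the first i characters of 'rdi' and the first j characters of 'rxi', with D[i][0] = i, D[0][j] = j, and D[i][j] = D[i-1][j-1] if the characters match, else 1 + min(D[i-1][j], D[i][j-1], D[i-1][j-1]). Filling the table (rows: prefixes of 'rdi', columns: prefixes of 'rxi'):
     ε  r  x  i
  ε  0  1  2  3
  r  1  0  1  2
  d  2  1  1  2
  i  3  2  2  1
The bottom-right entry gives D[3][3] = 1, so no sequence of fewer than 1 edit works. Backtracking through the table gives one optimal edit sequence (1 edit):
  rdi → rxi (sub d→x @2)
Edit distance = 1.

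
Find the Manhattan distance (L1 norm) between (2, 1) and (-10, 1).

Σ|x_i - y_i| = |2 - (-10)| + |1 - 1| = 12 + 0 = 12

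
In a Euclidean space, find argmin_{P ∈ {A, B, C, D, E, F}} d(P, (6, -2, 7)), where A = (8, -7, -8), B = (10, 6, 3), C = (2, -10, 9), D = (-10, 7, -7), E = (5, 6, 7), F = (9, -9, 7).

Distances: d(A) ≈ 15.9374, d(B) ≈ 9.798, d(C) ≈ 9.1652, d(D) ≈ 23.0868, d(E) ≈ 8.0623, d(F) ≈ 7.6158. Nearest: F = (9, -9, 7) with distance 7.6158.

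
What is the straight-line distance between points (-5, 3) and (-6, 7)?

√(Σ(x_i - y_i)²) = √((-5 - (-6))² + (3 - 7)²)
= √(1² + (-4)²) = √(1 + 16) = √17 ≈ 4.1231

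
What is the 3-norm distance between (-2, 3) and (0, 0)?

(Σ|x_i - y_i|^3)^(1/3) = (|-2 - 0|^3 + |3 - 0|^3)^(1/3)
= (2^3 + 3^3)^(1/3) = (8 + 27)^(1/3) = (35)^(1/3) ≈ 3.2711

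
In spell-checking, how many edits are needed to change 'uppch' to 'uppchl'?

Let D[i][j] be the edit distance between the first i characters of 'uppch' and the first j characters of 'uppchl', with D[i][0] = i, D[0][j] = j, and D[i][j] = D[i-1][j-1] if the characters match, else 1 + min(D[i-1][j], D[i][j-1], D[i-1][j-1]). Filling the table (rows: prefixes of 'uppch', columns: prefixes of 'uppchl'):
     ε  u  p  p  c  h  l
  ε  0  1  2  3  4  5  6
  u  1  0  1  2  3  4  5
  p  2  1  0  1  2  3  4
  p  3  2  1  0  1  2  3
  c  4  3  2  1  0  1  2
  h  5  4  3  2  1  0  1
The bottom-right entry gives D[5][6] = 1, so no sequence of fewer than 1 edit works. Backtracking through the table gives one optimal edit sequence (1 edit):
  uppch → uppchl (ins l @6)
Edit distance = 1.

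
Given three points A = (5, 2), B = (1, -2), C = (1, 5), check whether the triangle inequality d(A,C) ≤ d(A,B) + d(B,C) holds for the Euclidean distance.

d(A,B) = √(4² + 4²) = √32 ≈ 5.6569, d(B,C) = √(0² + 7²) = √49 = 7, d(A,C) = √(4² + 3²) = √25 = 5.
d(A,C) = 5 ≤ 5.6569 + 7 = 12.6569. Triangle inequality is satisfied.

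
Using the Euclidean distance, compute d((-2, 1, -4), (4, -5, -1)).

(Σ|x_i - y_i|^2)^(1/2) = (|-2 - 4|^2 + |1 - (-5)|^2 + |-4 - (-1)|^2)^(1/2)
= (6^2 + 6^2 + 3^2)^(1/2) = (36 + 36 + 9)^(1/2) = (81)^(1/2) = 9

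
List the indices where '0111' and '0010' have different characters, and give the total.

Differing positions: 2, 4. Hamming distance = 2.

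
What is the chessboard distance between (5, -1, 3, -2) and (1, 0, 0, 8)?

max(|x_i - y_i|) = max(|5 - 1|, |-1 - 0|, |3 - 0|, |-2 - 8|) = max(4, 1, 3, 10) = 10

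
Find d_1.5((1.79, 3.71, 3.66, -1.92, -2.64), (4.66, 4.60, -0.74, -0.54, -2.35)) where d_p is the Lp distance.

(Σ|x_i - y_i|^1.5)^(1/1.5) = (|1.79 - 4.66|^1.5 + |3.71 - 4.6|^1.5 + |3.66 - (-0.74)|^1.5 + |-1.92 - (-0.54)|^1.5 + |-2.64 - (-2.35)|^1.5)^(1/1.5)
= (2.87^1.5 + 0.89^1.5 + 4.4^1.5 + 1.38^1.5 + 0.29^1.5)^(1/1.5) ≈ (4.8621 + 0.8396 + 9.2295 + 1.6211 + 0.1562)^(1/1.5) = (16.7085)^(1/1.5) ≈ 6.5357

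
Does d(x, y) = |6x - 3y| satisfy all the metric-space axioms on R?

No. d fails symmetry: d(7, 6) = |6·7 - 3·6| = |24| = 24, but d(6, 7) = |6·6 - 3·7| = |15| = 15. Since 24 ≠ 15, d(x,y) ≠ d(y,x) in general.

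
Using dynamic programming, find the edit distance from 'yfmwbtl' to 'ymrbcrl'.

Let D[i][j] be the edit distance between the first i characters of 'yfmwbtl' and the first j characters of 'ymrbcrl', with D[i][0] = i, D[0][j] = j, and D[i][j] = D[i-1][j-1] if the characters match, else 1 + min(D[i-1][j], D[i][j-1], D[i-1][j-1]). Filling the table (rows: prefixes of 'yfmwbtl', columns: prefixes of 'ymrbcrl'):
     ε  y  m  r  b  c  r  l
  ε  0  1  2  3  4  5  6  7
  y  1  0  1  2  3  4  5  6
  f  2  1  1  2  3  4  5  6
  m  3  2  1  2  3  4  5  6
  w  4  3  2  2  3  4  5  6
  b  5  4  3  3  2  3  4  5
  t  6  5  4  4  3  3  4  5
  l  7  6  5  5  4  4  4  4
The bottom-right entry gives D[7][7] = 4, so no sequence of fewer than 4 edits works. Backtracking through the table gives one optimal edit sequence (4 edits):
  yfmwbtl → ymwbtl (del f @2)
  ymwbtl → ymrbtl (sub w→r @3)
  ymrbtl → ymrbctl (ins c @5)
  ymrbctl → ymrbcrl (sub t→r @6)
Edit distance = 4.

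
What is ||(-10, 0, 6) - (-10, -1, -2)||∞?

max(|x_i - y_i|) = max(|-10 - (-10)|, |0 - (-1)|, |6 - (-2)|) = max(0, 1, 8) = 8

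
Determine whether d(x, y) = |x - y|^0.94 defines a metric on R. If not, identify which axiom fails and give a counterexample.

Yes. With 0 < p = 0.94 ≤ 1, d(x,y) = |x-y|^0.94 is a metric on R. Non-negativity and symmetry are immediate; |x-y|^0.94 = 0 ⟺ |x-y| = 0 ⟺ x = y. For the triangle inequality, the function t ↦ t^0.94 is subadditive on [0,∞) when p ≤ 1, so |x-z|^0.94 ≤ (|x-y| + |y-z|)^0.94 ≤ |x-y|^0.94 + |y-z|^0.94.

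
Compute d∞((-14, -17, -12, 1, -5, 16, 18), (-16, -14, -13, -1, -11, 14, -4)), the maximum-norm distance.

max(|x_i - y_i|) = max(|-14 - (-16)|, |-17 - (-14)|, |-12 - (-13)|, |1 - (-1)|, |-5 - (-11)|, |16 - 14|, |18 - (-4)|) = max(2, 3, 1, 2, 6, 2, 22) = 22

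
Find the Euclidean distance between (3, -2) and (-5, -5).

√(Σ(x_i - y_i)²) = √((3 - (-5))² + (-2 - (-5))²)
= √(8² + 3²) = √(64 + 9) = √73 ≈ 8.544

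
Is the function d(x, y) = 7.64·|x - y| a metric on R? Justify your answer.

Yes. Since |x - y| is a metric on R and 7.64 > 0, the positive scalar multiple 7.64·|x - y| is also a metric: scaling by a positive constant preserves non-negativity, identity (d=0 ⟺ |x-y|=0 ⟺ x=y), symmetry, and the triangle inequality.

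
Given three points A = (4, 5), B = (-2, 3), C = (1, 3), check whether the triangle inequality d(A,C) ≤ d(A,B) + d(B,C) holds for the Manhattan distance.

d(A,B) = 6 + 2 = 8, d(B,C) = 3 + 0 = 3, d(A,C) = 3 + 2 = 5.
d(A,C) = 5 ≤ 8 + 3 = 11. Triangle inequality is satisfied.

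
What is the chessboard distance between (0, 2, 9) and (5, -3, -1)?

max(|x_i - y_i|) = max(|0 - 5|, |2 - (-3)|, |9 - (-1)|) = max(5, 5, 10) = 10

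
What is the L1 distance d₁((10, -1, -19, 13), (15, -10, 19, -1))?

Σ|x_i - y_i| = |10 - 15| + |-1 - (-10)| + |-19 - 19| + |13 - (-1)| = 5 + 9 + 38 + 14 = 66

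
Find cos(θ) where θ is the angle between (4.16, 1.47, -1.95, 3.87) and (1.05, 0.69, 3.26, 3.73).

With u = (4.16, 1.47, -1.95, 3.87), v = (1.05, 0.69, 3.26, 3.73):
u·v = 4.16·1.05 + 1.47·0.69 + (-1.95)·3.26 + 3.87·3.73 = 4.368 + 1.0143 + (-6.357) + 14.4351 = 13.4604.
|u| = √(4.16² + 1.47² + (-1.95)² + 3.87²) = √(17.3056 + 2.1609 + 3.8025 + 14.9769) = √38.2459, |v| = √(1.05² + 0.69² + 3.26² + 3.73²) = √(1.1025 + 0.4761 + 10.6276 + 13.9129) = √26.1191.
cos θ = (u·v)/(|u||v|) = 13.4604/(√38.2459·√26.1191) ≈ 0.4259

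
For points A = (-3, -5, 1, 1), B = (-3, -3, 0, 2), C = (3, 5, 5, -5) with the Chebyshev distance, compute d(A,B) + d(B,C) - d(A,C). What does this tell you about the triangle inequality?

d(A,B) = max(0, 2, 1, 1) = 2, d(B,C) = max(6, 8, 5, 7) = 8, d(A,C) = max(6, 10, 4, 6) = 10.
d(A,B) + d(B,C) - d(A,C) = 2 + 8 - 10 = 10 - 10 = 0. This is ≥ 0, so the triangle inequality holds for these points.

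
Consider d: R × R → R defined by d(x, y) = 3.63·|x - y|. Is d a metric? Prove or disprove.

Yes. Since |x - y| is a metric on R and 3.63 > 0, the positive scalar multiple 3.63·|x - y| is also a metric: scaling by a positive constant preserves non-negativity, identity (d=0 ⟺ |x-y|=0 ⟺ x=y), symmetry, and the triangle inequality.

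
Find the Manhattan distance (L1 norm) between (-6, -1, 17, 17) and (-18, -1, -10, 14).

Σ|x_i - y_i| = |-6 - (-18)| + |-1 - (-1)| + |17 - (-10)| + |17 - 14| = 12 + 0 + 27 + 3 = 42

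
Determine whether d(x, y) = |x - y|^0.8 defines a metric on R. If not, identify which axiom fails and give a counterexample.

Yes. With 0 < p = 0.8 ≤ 1, d(x,y) = |x-y|^0.8 is a metric on R. Non-negativity and symmetry are immediate; |x-y|^0.8 = 0 ⟺ |x-y| = 0 ⟺ x = y. For the triangle inequality, the function t ↦ t^0.8 is subadditive on [0,∞) when p ≤ 1, so |x-z|^0.8 ≤ (|x-y| + |y-z|)^0.8 ≤ |x-y|^0.8 + |y-z|^0.8.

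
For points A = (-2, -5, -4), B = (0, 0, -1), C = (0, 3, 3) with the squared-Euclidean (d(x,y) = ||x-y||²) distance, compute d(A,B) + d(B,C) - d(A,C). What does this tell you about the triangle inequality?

d(A,B) = 2² + 5² + 3² = 38, d(B,C) = 0² + 3² + 4² = 25, d(A,C) = 2² + 8² + 7² = 117.
d(A,B) + d(B,C) - d(A,C) = 38 + 25 - 117 = 63 - 117 = -54. This is < 0, so the triangle inequality FAILS for these points (squared-Euclidean is not a metric).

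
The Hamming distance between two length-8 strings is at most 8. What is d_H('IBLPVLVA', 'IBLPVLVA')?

Differing positions: none. Hamming distance = 0. The maximum possible Hamming distance for length-8 strings is 8, so d_H/8 = 0/8 = 0.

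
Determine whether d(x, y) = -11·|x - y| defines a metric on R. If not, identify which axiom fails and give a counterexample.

No. With c = -11 < 0, d fails non-negativity: d(2, 5) = -11·|2 - 5| = -11·3 = -33 < 0.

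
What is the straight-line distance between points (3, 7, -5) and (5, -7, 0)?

√(Σ(x_i - y_i)²) = √((3 - 5)² + (7 - (-7))² + (-5 - 0)²)
= √((-2)² + 14² + (-5)²) = √(4 + 196 + 25) = √225 = 15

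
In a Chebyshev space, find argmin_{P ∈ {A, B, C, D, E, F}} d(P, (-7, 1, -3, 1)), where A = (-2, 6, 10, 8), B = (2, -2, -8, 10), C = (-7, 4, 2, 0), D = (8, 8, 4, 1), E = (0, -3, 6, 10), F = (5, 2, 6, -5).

Distances: d(A) = 13, d(B) = 9, d(C) = 5, d(D) = 15, d(E) = 9, d(F) = 12. Nearest: C = (-7, 4, 2, 0) with distance 5.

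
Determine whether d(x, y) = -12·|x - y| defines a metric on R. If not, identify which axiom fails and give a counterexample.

No. With c = -12 < 0, d fails non-negativity: d(1, 8) = -12·|1 - 8| = -12·7 = -84 < 0.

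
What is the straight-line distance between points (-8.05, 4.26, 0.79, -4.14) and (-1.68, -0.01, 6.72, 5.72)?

√(Σ(x_i - y_i)²) = √((-8.05 - (-1.68))² + (4.26 - (-0.01))² + (0.79 - 6.72)² + (-4.14 - 5.72)²)
= √((-6.37)² + 4.27² + (-5.93)² + (-9.86)²) = √(40.5769 + 18.2329 + 35.1649 + 97.2196) = √191.1943 ≈ 13.8273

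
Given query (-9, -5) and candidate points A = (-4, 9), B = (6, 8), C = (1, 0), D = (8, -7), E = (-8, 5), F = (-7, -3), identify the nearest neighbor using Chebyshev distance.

Distances: d(A) = 14, d(B) = 15, d(C) = 10, d(D) = 17, d(E) = 10, d(F) = 2. Nearest: F = (-7, -3) with distance 2.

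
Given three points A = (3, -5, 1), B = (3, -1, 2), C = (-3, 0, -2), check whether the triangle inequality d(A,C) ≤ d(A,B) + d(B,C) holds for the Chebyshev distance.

d(A,B) = max(0, 4, 1) = 4, d(B,C) = max(6, 1, 4) = 6, d(A,C) = max(6, 5, 3) = 6.
d(A,C) = 6 ≤ 4 + 6 = 10. Triangle inequality is satisfied.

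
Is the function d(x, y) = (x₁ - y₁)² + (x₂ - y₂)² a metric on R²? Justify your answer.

No. The squared Euclidean distance fails the triangle inequality. Counterexample: x = (0, 0), y = (2, 5), z = (4, 10). d(x,z) = 4² + 10² = 116, but d(x,y) + d(y,z) = (2² + 5²) + (2² + 5²) = 29 + 29 = 58. Since 116 > 58, the triangle inequality is violated. (Note: √d, the ordinary Euclidean distance, IS a metric.)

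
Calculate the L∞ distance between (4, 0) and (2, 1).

max(|x_i - y_i|) = max(|4 - 2|, |0 - 1|) = max(2, 1) = 2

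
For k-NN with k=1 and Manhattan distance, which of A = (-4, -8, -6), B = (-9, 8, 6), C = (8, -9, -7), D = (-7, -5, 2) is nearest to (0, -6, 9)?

Distances: d(A) = 21, d(B) = 26, d(C) = 27, d(D) = 15. Nearest: D = (-7, -5, 2) with distance 15.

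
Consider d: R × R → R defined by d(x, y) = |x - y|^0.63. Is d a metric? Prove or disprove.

Yes. With 0 < p = 0.63 ≤ 1, d(x,y) = |x-y|^0.63 is a metric on R. Non-negativity and symmetry are immediate; |x-y|^0.63 = 0 ⟺ |x-y| = 0 ⟺ x = y. For the triangle inequality, the function t ↦ t^0.63 is subadditive on [0,∞) when p ≤ 1, so |x-z|^0.63 ≤ (|x-y| + |y-z|)^0.63 ≤ |x-y|^0.63 + |y-z|^0.63.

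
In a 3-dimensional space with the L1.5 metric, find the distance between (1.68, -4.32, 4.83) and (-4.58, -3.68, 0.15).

(Σ|x_i - y_i|^1.5)^(1/1.5) = (|1.68 - (-4.58)|^1.5 + |-4.32 - (-3.68)|^1.5 + |4.83 - 0.15|^1.5)^(1/1.5)
= (6.26^1.5 + 0.64^1.5 + 4.68^1.5)^(1/1.5) ≈ (15.6625 + 0.512 + 10.1244)^(1/1.5) = (26.2989)^(1/1.5) ≈ 8.8435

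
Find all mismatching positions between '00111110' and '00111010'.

Differing positions: 6. Hamming distance = 1.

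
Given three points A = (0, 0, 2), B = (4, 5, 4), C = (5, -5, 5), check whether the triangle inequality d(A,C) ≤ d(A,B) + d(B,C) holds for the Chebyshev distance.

d(A,B) = max(4, 5, 2) = 5, d(B,C) = max(1, 10, 1) = 10, d(A,C) = max(5, 5, 3) = 5.
d(A,C) = 5 ≤ 5 + 10 = 15. Triangle inequality is satisfied.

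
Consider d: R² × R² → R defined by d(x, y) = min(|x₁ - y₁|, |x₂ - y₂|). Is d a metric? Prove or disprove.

No. d fails identity of indiscernibles: take x = (4, 0) and y = (4, 7). Then d(x,y) = min(|4 - 4|, |0 - 7|) = min(0, 7) = 0, yet x ≠ y.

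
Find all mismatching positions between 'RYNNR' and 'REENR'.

Differing positions: 2, 3. Hamming distance = 2.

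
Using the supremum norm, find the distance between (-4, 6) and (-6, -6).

max(|x_i - y_i|) = max(|-4 - (-6)|, |6 - (-6)|) = max(2, 12) = 12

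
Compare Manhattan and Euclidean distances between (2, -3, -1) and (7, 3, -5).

L1 = |2 - 7| + |-3 - 3| + |-1 - (-5)| = 5 + 6 + 4 = 15
L2 = √(5² + 6² + 4²) = √77 ≈ 8.775
L1 ≥ L2 always (equality iff movement is along one axis); L1 > L2 here.
Ratio L1/L2 = 15/√77 ≈ 1.7094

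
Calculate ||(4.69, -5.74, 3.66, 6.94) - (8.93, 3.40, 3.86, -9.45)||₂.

√(Σ(x_i - y_i)²) = √((4.69 - 8.93)² + (-5.74 - 3.4)² + (3.66 - 3.86)² + (6.94 - (-9.45))²)
= √((-4.24)² + (-9.14)² + (-0.2)² + 16.39²) = √(17.9776 + 83.5396 + 0.04 + 268.6321) = √370.1893 ≈ 19.2403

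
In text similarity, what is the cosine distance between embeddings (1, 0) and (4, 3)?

With u = (1, 0), v = (4, 3):
u·v = 1·4 + 0·3 = 4 + 0 = 4.
|u| = √(1² + 0²) = √1, |v| = √(4² + 3²) = √25, so |u||v| = √(1·25) = √25 = 5.
cos θ = (u·v)/(|u||v|) = 4/5 = 0.8
Cosine distance = 1 - cos θ = 1 - 0.8 = 0.2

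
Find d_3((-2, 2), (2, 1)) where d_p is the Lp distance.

(Σ|x_i - y_i|^3)^(1/3) = (|-2 - 2|^3 + |2 - 1|^3)^(1/3)
= (4^3 + 1^3)^(1/3) = (64 + 1)^(1/3) = (65)^(1/3) ≈ 4.0207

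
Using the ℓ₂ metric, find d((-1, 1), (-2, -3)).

√(Σ(x_i - y_i)²) = √((-1 - (-2))² + (1 - (-3))²)
= √(1² + 4²) = √(1 + 16) = √17 ≈ 4.1231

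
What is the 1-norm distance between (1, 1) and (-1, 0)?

Σ|x_i - y_i| = |1 - (-1)| + |1 - 0| = 2 + 1 = 3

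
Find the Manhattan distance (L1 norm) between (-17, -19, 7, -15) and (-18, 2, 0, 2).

Σ|x_i - y_i| = |-17 - (-18)| + |-19 - 2| + |7 - 0| + |-15 - 2| = 1 + 21 + 7 + 17 = 46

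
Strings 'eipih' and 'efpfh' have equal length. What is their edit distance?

Let D[i][j] be the edit distance between the first i characters of 'eipih' and the first j characters of 'efpfh', with D[i][0] = i, D[0][j] = j, and D[i][j] = D[i-1][j-1] if the characters match, else 1 + min(D[i-1][j], D[i][j-1], D[i-1][j-1]). Filling the table (rows: prefixes of 'eipih', columns: prefixes of 'efpfh'):
     ε  e  f  p  f  h
  ε  0  1  2  3  4  5
  e  1  0  1  2  3  4
  i  2  1  1  2  3  4
  p  3  2  2  1  2  3
  i  4  3  3  2  2  3
  h  5  4  4  3  3  2
The bottom-right entry gives D[5][5] = 2, so no sequence of fewer than 2 edits works. Backtracking through the table gives one optimal edit sequence (2 edits):
  eipih → efpih (sub i→f @2)
  efpih → efpfh (sub i→f @4)
Edit distance = 2.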